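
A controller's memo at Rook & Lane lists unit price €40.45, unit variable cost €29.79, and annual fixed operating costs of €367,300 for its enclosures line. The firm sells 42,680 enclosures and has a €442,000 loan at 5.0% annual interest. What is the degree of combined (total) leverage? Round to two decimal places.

6.94

Contribution at this volume is 42,680 × €10.66 = €454,968.80.
Subtracting fixed costs: EBIT = €454,968.80 − €367,300 = €87,668.80. Interest = €22,100.00.
DOL = €454,968.80 ÷ €87,668.80 = 5.1896; DFL = €87,668.80 ÷ €65,568.80 = 1.3371.
Combined leverage = 5.1896 × 1.3371 = 6.9390.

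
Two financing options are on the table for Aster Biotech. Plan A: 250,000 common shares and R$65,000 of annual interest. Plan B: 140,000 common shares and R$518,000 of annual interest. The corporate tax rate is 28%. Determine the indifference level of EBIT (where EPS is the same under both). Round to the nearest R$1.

At indifference, (EBIT − 65,000)(1 − t)/250,000 = (EBIT − 518,000)(1 − t)/140,000.
Cancelling (1 − t) and cross-multiplying: 140,000·(EBIT − 65,000) = 250,000·(EBIT − 518,000).
EBIT × (250,000 − 140,000) = 518,000 × 250,000 − 65,000 × 140,000 = 120,400,000,000, so EBIT = 120,400,000,000 ÷ 110,000 = 1,094,545.45.

R$1,094,545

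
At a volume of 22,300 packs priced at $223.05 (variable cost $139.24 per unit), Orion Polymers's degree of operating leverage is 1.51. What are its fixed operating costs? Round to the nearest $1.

$631,239

Total contribution margin = 22,300 × $83.81 = $1,868,963.00.
DOL = contribution / EBIT, so EBIT = $1,868,963.00 / 1.51 = $1,237,723.84.
Fixed costs = CM − EBIT = $1,868,963.00 − $1,237,723.84 = $631,239.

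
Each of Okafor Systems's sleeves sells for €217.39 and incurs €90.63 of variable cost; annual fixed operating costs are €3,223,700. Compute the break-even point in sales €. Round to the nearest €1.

CM per unit = €217.39 − €90.63 = €126.76; CM ratio = €126.76 / €217.39 = 0.5831.
Break-even revenue = fixed costs × price ÷ CM = €3,223,700 × €217.39 ÷ €126.76 = €5,528,559.

€5,528,559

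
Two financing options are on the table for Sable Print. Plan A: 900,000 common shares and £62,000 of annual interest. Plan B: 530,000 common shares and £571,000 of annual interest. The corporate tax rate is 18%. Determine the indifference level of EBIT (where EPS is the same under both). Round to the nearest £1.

Set EPS_A = EPS_B: (EBIT − £62,000)(1 − 0.18) ÷ 900,000 = (EBIT − £571,000)(1 − 0.18) ÷ 530,000.
The (1 − t) factor cancels: (EBIT − 62,000) × 530,000 = (EBIT − 571,000) × 900,000.
EBIT × (900,000 − 530,000) = 571,000 × 900,000 − 62,000 × 530,000 = 481,040,000,000, so EBIT = 481,040,000,000 ÷ 370,000 = 1,300,108.11.

£1,300,108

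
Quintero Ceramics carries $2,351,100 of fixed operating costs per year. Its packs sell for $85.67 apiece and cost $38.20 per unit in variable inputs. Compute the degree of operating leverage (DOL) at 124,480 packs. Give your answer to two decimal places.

1.66

Total contribution margin = 124,480 × $47.47 = $5,909,065.60.
Subtracting fixed costs: EBIT = $5,909,065.60 − $2,351,100 = $3,557,965.60.
So DOL = total CM / EBIT = $5,909,065.60 / $3,557,965.60 = 1.6608.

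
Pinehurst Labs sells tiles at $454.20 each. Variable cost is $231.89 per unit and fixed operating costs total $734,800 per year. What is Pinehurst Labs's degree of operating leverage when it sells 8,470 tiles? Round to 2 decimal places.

1.64

Total contribution margin = 8,470 × $222.31 = $1,882,965.70.
Operating income = contribution − fixed costs = $1,882,965.70 − $734,800 = $1,148,165.70.
So DOL = total CM / EBIT = $1,882,965.70 / $1,148,165.70 = 1.6400.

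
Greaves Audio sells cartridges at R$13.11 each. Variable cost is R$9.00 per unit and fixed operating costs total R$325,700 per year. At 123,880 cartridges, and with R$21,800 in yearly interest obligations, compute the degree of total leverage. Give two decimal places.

3.15

Contribution at this volume is 123,880 × R$4.11 = R$509,146.80.
Operating income = contribution − fixed costs = R$509,146.80 − R$325,700 = R$183,446.80. Interest = R$21,800.00.
DOL = R$509,146.80 ÷ R$183,446.80 = 2.7754; DFL = R$183,446.80 ÷ R$161,646.80 = 1.1349.
DCL = DOL × DFL = 2.7754 × 1.1349 = 3.1498.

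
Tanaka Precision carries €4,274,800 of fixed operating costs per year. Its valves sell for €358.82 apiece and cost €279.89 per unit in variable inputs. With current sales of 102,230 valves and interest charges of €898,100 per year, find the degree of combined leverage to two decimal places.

Total contribution margin = 102,230 × €78.93 = €8,069,013.90.
EBIT = €8,069,013.90 − €4,274,800 = €3,794,213.90. Interest = €898,100.00, so EBIT − I = €2,896,113.90.
DCL = contribution ÷ (EBIT − I) = €8,069,013.90 ÷ €2,896,113.90 = 2.7862.

2.79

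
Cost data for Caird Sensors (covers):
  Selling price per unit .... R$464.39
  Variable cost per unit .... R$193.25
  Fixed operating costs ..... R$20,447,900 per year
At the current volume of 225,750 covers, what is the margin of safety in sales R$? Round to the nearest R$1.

Each unit contributes R$464.39 − R$193.25 = R$271.14. Break-even units = R$20,447,900 ÷ R$271.14 = 75,414.55; break-even revenue = 75,414.55 × R$464.39 = R$35,021,761.01.
Actual sales revenue = 225,750 × R$464.39 = R$104,836,042.50.
Margin of safety = R$104,836,042.50 − R$35,021,761.01 = R$69,814,281.

R$69,814,281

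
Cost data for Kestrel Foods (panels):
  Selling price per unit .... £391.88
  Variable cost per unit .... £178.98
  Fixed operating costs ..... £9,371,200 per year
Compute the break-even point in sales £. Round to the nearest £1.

£17,249,346

CM per unit = £391.88 − £178.98 = £212.90; CM ratio = £212.90 / £391.88 = 0.5433.
Break-even sales = FC ÷ CM ratio = £9,371,200 × £391.88 / £212.90 = £17,249,346.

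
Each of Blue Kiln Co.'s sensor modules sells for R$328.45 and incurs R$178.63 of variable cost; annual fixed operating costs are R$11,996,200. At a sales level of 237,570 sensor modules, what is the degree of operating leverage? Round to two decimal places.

Total contribution margin = 237,570 × R$149.82 = R$35,592,737.40.
Operating income = contribution − fixed costs = R$35,592,737.40 − R$11,996,200 = R$23,596,537.40.
DOL = contribution ÷ EBIT = R$35,592,737.40 ÷ R$23,596,537.40 = 1.5084.

1.51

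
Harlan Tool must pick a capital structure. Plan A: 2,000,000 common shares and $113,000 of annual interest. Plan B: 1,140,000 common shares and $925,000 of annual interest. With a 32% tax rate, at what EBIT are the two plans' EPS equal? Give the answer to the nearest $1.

At indifference, (EBIT − 113,000)(1 − t)/2,000,000 = (EBIT − 925,000)(1 − t)/1,140,000.
The (1 − t) factor cancels: (EBIT − 113,000) × 1,140,000 = (EBIT − 925,000) × 2,000,000.
Solving, EBIT = (925,000·2,000,000 − 113,000·1,140,000) / (2,000,000 − 1,140,000) = 1,721,180,000,000 / 860,000 = 2,001,372.09.

$2,001,372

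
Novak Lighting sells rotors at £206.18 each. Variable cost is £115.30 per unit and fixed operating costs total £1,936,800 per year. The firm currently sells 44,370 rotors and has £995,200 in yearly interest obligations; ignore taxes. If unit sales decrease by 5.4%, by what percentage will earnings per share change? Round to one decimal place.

Total contribution margin = 44,370 × £90.88 = £4,032,345.60.
Subtracting fixed costs: EBIT = £4,032,345.60 − £1,936,800 = £2,095,545.60.
Interest = £995,200.00, so EBIT − I = £1,100,345.60.
Degree of combined leverage = contribution ÷ (EBIT − I) = £4,032,345.60 ÷ £1,100,345.60 = 3.6646.
EPS therefore changes by 3.6646 × (-5.4%) = -19.8%.

-19.8%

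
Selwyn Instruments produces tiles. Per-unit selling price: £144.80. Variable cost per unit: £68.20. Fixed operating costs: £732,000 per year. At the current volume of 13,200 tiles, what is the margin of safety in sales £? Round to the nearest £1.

Contribution margin per unit = £144.80 − £68.20 = £76.60. Break-even units = £732,000 ÷ £76.60 = 9,556.14; break-even revenue = 9,556.14 × £144.80 = £1,383,728.46.
Current sales = 13,200 × £144.80 = £1,911,360.00.
Margin of safety = £1,911,360.00 − £1,383,728.46 = £527,632.

£527,632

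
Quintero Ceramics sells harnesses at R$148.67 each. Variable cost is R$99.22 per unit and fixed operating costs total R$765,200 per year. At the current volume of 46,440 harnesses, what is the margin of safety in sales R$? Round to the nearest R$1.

R$4,603,683

Unit CM = price − variable cost = R$148.67 − R$99.22 = R$49.45. Break-even units = R$765,200 ÷ R$49.45 = 15,474.22; break-even revenue = 15,474.22 × R$148.67 = R$2,300,551.75.
Current sales = 46,440 × R$148.67 = R$6,904,234.80.
Margin of safety = R$6,904,234.80 − R$2,300,551.75 = R$4,603,683.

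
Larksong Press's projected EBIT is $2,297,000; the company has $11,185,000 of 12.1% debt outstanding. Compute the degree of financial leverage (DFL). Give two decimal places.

Annual interest charges come to $1,353,385.00.
Degree of financial leverage = EBIT / (EBIT − interest) = $2,297,000 / $943,615.00 = 2.4343.

2.43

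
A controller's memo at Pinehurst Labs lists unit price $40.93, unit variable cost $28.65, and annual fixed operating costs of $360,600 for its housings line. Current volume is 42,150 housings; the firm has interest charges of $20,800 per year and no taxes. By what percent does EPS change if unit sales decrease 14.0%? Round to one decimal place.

-53.2%

Total contribution margin = 42,150 × $12.28 = $517,602.00.
Subtracting fixed costs: EBIT = $517,602.00 − $360,600 = $157,002.00.
Interest = $20,800.00, so EBIT − I = $136,202.00.
DCL = total CM / (EBIT − I) = $517,602.00 / $136,202.00 = 3.8003.
%ΔEPS = DCL × %ΔSales = 3.8003 × -14.0% = -53.2%.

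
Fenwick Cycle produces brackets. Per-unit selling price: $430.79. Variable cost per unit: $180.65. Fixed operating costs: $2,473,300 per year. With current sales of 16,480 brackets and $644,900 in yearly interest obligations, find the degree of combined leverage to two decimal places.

4.11

At 16,480 units, contribution = 16,480 × $250.14 = $4,122,307.20.
Subtracting fixed costs: EBIT = $4,122,307.20 − $2,473,300 = $1,649,007.20. Interest = $644,900.00.
DOL = $4,122,307.20 ÷ $1,649,007.20 = 2.4999; DFL = $1,649,007.20 ÷ $1,004,107.20 = 1.6423.
Combined leverage = 2.4999 × 1.6423 = 4.1056.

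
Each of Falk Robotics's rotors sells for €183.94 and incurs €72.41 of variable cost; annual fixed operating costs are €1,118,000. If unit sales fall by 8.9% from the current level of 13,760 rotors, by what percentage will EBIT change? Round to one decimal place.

At 13,760 units, contribution = 13,760 × €111.53 = €1,534,652.80.
Subtracting fixed costs: EBIT = €1,534,652.80 − €1,118,000 = €416,652.80.
DOL = contribution ÷ EBIT = €1,534,652.80 ÷ €416,652.80 = 3.6833.
So EBIT moves 3.6833 × (-8.9%) = -32.8%.

-32.8%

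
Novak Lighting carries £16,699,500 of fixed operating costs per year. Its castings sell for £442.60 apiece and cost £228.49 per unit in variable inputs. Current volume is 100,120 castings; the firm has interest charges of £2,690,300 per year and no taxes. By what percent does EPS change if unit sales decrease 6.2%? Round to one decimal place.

-64.9%

Total contribution margin = 100,120 × £214.11 = £21,436,693.20.
Subtracting fixed costs: EBIT = £21,436,693.20 − £16,699,500 = £4,737,193.20.
Interest = £2,690,300.00, so EBIT − I = £2,046,893.20.
DCL = total CM / (EBIT − I) = £21,436,693.20 / £2,046,893.20 = 10.4728.
%ΔEPS = DCL × %ΔSales = 10.4728 × -6.2% = -64.9%.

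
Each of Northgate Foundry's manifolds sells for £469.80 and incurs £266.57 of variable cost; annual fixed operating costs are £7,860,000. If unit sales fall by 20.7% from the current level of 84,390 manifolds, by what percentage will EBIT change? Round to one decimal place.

-38.2%

Total contribution margin = 84,390 × £203.23 = £17,150,579.70.
EBIT = £17,150,579.70 − £7,860,000 = £9,290,579.70.
Degree of operating leverage = £17,150,579.70 / £9,290,579.70 = 1.8460.
Operating income changes by 1.8460 × -20.7% = -38.2%.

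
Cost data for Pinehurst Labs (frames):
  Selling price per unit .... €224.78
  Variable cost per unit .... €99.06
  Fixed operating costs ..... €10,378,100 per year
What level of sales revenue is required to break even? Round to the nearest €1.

€18,555,435

Contribution margin per unit = €224.78 − €99.06 = €125.72, a CM ratio of €125.72 ÷ €224.78 = 0.5593.
Break-even sales = FC ÷ CM ratio = €10,378,100 × €224.78 / €125.72 = €18,555,435.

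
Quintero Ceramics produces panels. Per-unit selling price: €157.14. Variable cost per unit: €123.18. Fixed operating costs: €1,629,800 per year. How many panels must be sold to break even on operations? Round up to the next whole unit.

Each unit contributes €157.14 − €123.18 = €33.96.
Break-even Q = €1,629,800 / €33.96 = 47,991.76 → 47,992 panels.

47,992 panels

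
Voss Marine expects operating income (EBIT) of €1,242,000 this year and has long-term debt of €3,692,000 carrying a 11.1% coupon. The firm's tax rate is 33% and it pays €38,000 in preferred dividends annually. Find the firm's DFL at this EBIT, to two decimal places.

1.60

Interest = €409,812.00.
Pre-tax preferred-dividend burden = €38,000 ÷ (1 − 0.33) = €56,716.42.
DFL = EBIT ÷ [EBIT − I − D_p/(1−t)] = €1,242,000 ÷ [€1,242,000 − €409,812.00 − €56,716.42] = €1,242,000 ÷ €775,471.58 = 1.6016.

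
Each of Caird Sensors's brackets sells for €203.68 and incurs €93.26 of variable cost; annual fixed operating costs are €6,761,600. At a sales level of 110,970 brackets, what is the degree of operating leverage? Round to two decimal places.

2.23

Contribution at this volume is 110,970 × €110.42 = €12,253,307.40.
Subtracting fixed costs: EBIT = €12,253,307.40 − €6,761,600 = €5,491,707.40.
Degree of operating leverage = €12,253,307.40 / €5,491,707.40 = 2.2312.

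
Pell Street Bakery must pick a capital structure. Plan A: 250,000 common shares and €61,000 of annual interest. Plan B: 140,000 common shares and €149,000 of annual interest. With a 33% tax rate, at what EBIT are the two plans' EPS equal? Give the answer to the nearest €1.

Set EPS_A = EPS_B: (EBIT − €61,000)(1 − 0.33) ÷ 250,000 = (EBIT − €149,000)(1 − 0.33) ÷ 140,000.
The (1 − t) factor cancels: (EBIT − 61,000) × 140,000 = (EBIT − 149,000) × 250,000.
EBIT × (250,000 − 140,000) = 149,000 × 250,000 − 61,000 × 140,000 = 28,710,000,000, so EBIT = 28,710,000,000 ÷ 110,000 = 261,000.00.

€261,000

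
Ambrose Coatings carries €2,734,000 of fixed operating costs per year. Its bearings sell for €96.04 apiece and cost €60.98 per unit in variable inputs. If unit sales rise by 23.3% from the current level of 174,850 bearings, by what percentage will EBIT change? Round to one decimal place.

+42.1%

Total contribution margin = 174,850 × €35.06 = €6,130,241.00.
EBIT = €6,130,241.00 − €2,734,000 = €3,396,241.00.
So DOL = total CM / EBIT = €6,130,241.00 / €3,396,241.00 = 1.8050.
So EBIT moves 1.8050 × (+23.3%) = +42.1%.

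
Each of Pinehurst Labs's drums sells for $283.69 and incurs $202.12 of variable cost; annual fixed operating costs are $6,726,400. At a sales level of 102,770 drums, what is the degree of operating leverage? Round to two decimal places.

Contribution at this volume is 102,770 × $81.57 = $8,382,948.90.
Operating income = contribution − fixed costs = $8,382,948.90 − $6,726,400 = $1,656,548.90.
Degree of operating leverage = $8,382,948.90 / $1,656,548.90 = 5.0605.

5.06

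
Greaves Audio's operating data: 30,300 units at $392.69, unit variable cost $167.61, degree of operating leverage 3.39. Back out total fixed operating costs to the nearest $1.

Contribution at this volume is 30,300 × $225.08 = $6,819,924.00.
DOL = contribution / EBIT, so EBIT = $6,819,924.00 / 3.39 = $2,011,776.99.
Fixed costs = CM − EBIT = $6,819,924.00 − $2,011,776.99 = $4,808,147.

$4,808,147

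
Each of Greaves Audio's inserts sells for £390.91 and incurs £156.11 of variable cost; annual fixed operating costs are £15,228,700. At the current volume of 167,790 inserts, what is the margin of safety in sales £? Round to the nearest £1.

Unit CM = price − variable cost = £390.91 − £156.11 = £234.80. Break-even units = £15,228,700 ÷ £234.80 = 64,858.18; break-even revenue = 64,858.18 × £390.91 = £25,353,710.04.
Current sales = 167,790 × £390.91 = £65,590,788.90.
Margin of safety = £65,590,788.90 − £25,353,710.04 = £40,237,079.

£40,237,079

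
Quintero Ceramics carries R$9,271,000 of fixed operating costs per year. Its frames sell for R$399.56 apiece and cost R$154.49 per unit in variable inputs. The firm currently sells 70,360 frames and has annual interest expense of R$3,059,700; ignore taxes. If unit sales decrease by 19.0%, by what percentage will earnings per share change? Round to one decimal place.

-66.7%

Total contribution margin = 70,360 × R$245.07 = R$17,243,125.20.
Subtracting fixed costs: EBIT = R$17,243,125.20 − R$9,271,000 = R$7,972,125.20.
After interest of R$3,059,700.00, pre-tax earnings = R$4,912,425.20.
Degree of combined leverage = contribution ÷ (EBIT − I) = R$17,243,125.20 ÷ R$4,912,425.20 = 3.5101.
EPS therefore changes by 3.5101 × (-19.0%) = -66.7%.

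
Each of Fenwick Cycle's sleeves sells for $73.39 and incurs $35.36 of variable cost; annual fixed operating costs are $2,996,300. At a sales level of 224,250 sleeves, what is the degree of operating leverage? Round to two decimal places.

1.54

Total contribution margin = 224,250 × $38.03 = $8,528,227.50.
Subtracting fixed costs: EBIT = $8,528,227.50 − $2,996,300 = $5,531,927.50.
So DOL = total CM / EBIT = $8,528,227.50 / $5,531,927.50 = 1.5416.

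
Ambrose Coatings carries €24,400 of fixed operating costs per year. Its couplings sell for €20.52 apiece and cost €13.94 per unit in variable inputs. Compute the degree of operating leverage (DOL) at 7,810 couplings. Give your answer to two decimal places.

1.90

At 7,810 units, contribution = 7,810 × €6.58 = €51,389.80.
Operating income = contribution − fixed costs = €51,389.80 − €24,400 = €26,989.80.
Degree of operating leverage = €51,389.80 / €26,989.80 = 1.9040.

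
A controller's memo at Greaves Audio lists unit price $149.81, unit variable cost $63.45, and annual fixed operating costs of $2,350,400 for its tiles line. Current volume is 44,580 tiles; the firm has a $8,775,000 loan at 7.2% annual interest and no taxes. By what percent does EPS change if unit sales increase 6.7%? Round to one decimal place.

+29.7%

Total contribution margin = 44,580 × $86.36 = $3,849,928.80.
Subtracting fixed costs: EBIT = $3,849,928.80 − $2,350,400 = $1,499,528.80.
Interest = $631,800.00, so EBIT − I = $867,728.80.
DCL = total CM / (EBIT − I) = $3,849,928.80 / $867,728.80 = 4.4368.
EPS therefore changes by 4.4368 × (+6.7%) = +29.7%.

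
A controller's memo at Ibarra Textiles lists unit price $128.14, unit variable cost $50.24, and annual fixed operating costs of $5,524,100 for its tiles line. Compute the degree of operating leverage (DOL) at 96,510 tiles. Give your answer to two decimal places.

Contribution at this volume is 96,510 × $77.90 = $7,518,129.00.
EBIT = $7,518,129.00 − $5,524,100 = $1,994,029.00.
DOL = contribution ÷ EBIT = $7,518,129.00 ÷ $1,994,029.00 = 3.7703.

3.77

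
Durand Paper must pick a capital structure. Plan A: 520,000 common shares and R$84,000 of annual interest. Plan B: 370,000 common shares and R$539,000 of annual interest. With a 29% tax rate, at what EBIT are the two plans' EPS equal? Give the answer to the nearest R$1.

Set EPS_A = EPS_B: (EBIT − R$84,000)(1 − 0.29) ÷ 520,000 = (EBIT − R$539,000)(1 − 0.29) ÷ 370,000.
The (1 − t) factor cancels: (EBIT − 84,000) × 370,000 = (EBIT − 539,000) × 520,000.
Solving, EBIT = (539,000·520,000 − 84,000·370,000) / (520,000 − 370,000) = 249,200,000,000 / 150,000 = 1,661,333.33.

R$1,661,333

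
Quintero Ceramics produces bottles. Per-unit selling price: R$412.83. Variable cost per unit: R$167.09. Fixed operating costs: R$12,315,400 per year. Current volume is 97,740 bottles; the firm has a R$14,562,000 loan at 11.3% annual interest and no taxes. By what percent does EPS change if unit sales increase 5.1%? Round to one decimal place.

At 97,740 units, contribution = 97,740 × R$245.74 = R$24,018,627.60.
EBIT = R$24,018,627.60 − R$12,315,400 = R$11,703,227.60.
Interest = R$1,645,506.00, so EBIT − I = R$10,057,721.60.
Degree of combined leverage = contribution ÷ (EBIT − I) = R$24,018,627.60 ÷ R$10,057,721.60 = 2.3881.
EPS therefore changes by 2.3881 × (+5.1%) = +12.2%.

+12.2%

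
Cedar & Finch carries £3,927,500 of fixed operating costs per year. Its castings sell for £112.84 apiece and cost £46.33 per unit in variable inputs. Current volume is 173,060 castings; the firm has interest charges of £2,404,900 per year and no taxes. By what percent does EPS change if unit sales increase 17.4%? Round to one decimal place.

+38.7%

Contribution at this volume is 173,060 × £66.51 = £11,510,220.60.
Subtracting fixed costs: EBIT = £11,510,220.60 − £3,927,500 = £7,582,720.60.
After interest of £2,404,900.00, pre-tax earnings = £5,177,820.60.
Degree of combined leverage = contribution ÷ (EBIT − I) = £11,510,220.60 ÷ £5,177,820.60 = 2.2230.
%ΔEPS = DCL × %ΔSales = 2.2230 × +17.4% = +38.7%.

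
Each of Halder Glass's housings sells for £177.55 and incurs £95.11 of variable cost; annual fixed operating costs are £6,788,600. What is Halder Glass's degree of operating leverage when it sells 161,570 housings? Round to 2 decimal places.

Contribution at this volume is 161,570 × £82.44 = £13,319,830.80.
Subtracting fixed costs: EBIT = £13,319,830.80 − £6,788,600 = £6,531,230.80.
Degree of operating leverage = £13,319,830.80 / £6,531,230.80 = 2.0394.

2.04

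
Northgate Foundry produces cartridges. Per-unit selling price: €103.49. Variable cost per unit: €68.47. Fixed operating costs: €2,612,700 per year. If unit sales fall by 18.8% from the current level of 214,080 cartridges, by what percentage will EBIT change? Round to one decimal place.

At 214,080 units, contribution = 214,080 × €35.02 = €7,497,081.60.
EBIT = €7,497,081.60 − €2,612,700 = €4,884,381.60.
DOL = contribution ÷ EBIT = €7,497,081.60 ÷ €4,884,381.60 = 1.5349.
%ΔEBIT = DOL × %ΔSales = 1.5349 × -18.8% = -28.9%.

-28.9%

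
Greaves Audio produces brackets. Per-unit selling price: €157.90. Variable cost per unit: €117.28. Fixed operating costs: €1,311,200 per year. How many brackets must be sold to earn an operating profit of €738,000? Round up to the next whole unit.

50,449 brackets

Each unit contributes €157.90 − €117.28 = €40.62.
Need Q such that Q × €40.62 − €1,311,200 = €738,000, i.e. Q = €2,049,200 / €40.62 = 50,448.06 → 50,449.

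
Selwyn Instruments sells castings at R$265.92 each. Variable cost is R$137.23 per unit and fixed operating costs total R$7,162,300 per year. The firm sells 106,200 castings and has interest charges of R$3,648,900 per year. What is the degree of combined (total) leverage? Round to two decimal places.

Contribution at this volume is 106,200 × R$128.69 = R$13,666,878.00.
Operating income = contribution − fixed costs = R$13,666,878.00 − R$7,162,300 = R$6,504,578.00. Interest = R$3,648,900.00, so EBIT − I = R$2,855,678.00.
DCL = contribution ÷ (EBIT − I) = R$13,666,878.00 ÷ R$2,855,678.00 = 4.7859.

4.79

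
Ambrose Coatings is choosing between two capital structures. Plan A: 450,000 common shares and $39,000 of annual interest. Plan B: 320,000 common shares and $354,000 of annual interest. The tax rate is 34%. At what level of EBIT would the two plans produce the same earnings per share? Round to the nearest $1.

At indifference, (EBIT − 39,000)(1 − t)/450,000 = (EBIT − 354,000)(1 − t)/320,000.
Cancelling (1 − t) and cross-multiplying: 320,000·(EBIT − 39,000) = 450,000·(EBIT − 354,000).
EBIT × (450,000 − 320,000) = 354,000 × 450,000 − 39,000 × 320,000 = 146,820,000,000, so EBIT = 146,820,000,000 ÷ 130,000 = 1,129,384.62.

$1,129,385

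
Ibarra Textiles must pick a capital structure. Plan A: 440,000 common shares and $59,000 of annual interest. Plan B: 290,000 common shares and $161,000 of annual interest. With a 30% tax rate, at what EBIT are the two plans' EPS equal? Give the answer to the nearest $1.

$358,200

At indifference, (EBIT − 59,000)(1 − t)/440,000 = (EBIT − 161,000)(1 − t)/290,000.
Cancelling (1 − t) and cross-multiplying: 290,000·(EBIT − 59,000) = 440,000·(EBIT − 161,000).
EBIT × (440,000 − 290,000) = 161,000 × 440,000 − 59,000 × 290,000 = 53,730,000,000, so EBIT = 53,730,000,000 ÷ 150,000 = 358,200.00.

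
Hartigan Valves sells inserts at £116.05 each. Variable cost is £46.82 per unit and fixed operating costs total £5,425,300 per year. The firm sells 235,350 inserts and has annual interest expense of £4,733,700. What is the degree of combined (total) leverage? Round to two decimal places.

Contribution at this volume is 235,350 × £69.23 = £16,293,280.50.
EBIT = £16,293,280.50 − £5,425,300 = £10,867,980.50. Interest = £4,733,700.00, so EBIT − I = £6,134,280.50.
Degree of total leverage = total CM / (EBIT − interest) = £16,293,280.50 / £6,134,280.50 = 2.6561.

2.66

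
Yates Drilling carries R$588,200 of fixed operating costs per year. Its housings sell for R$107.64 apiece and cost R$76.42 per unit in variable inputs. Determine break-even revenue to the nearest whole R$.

R$2,027,990

Contribution margin per unit = R$107.64 − R$76.42 = R$31.22, a CM ratio of R$31.22 ÷ R$107.64 = 0.2900.
Break-even sales = FC ÷ CM ratio = R$588,200 × R$107.64 / R$31.22 = R$2,027,990.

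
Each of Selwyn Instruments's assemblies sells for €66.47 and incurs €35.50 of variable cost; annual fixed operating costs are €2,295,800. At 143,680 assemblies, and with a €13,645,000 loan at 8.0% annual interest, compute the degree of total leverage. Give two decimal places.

4.19

At 143,680 units, contribution = 143,680 × €30.97 = €4,449,769.60.
EBIT = €4,449,769.60 − €2,295,800 = €2,153,969.60. Interest = €1,091,600.00, so EBIT − I = €1,062,369.60.
DCL = contribution ÷ (EBIT − I) = €4,449,769.60 ÷ €1,062,369.60 = 4.1885.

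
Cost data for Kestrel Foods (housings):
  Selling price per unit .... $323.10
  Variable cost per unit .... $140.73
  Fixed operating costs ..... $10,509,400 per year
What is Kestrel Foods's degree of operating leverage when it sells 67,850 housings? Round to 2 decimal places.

6.64

Contribution at this volume is 67,850 × $182.37 = $12,373,804.50.
Subtracting fixed costs: EBIT = $12,373,804.50 − $10,509,400 = $1,864,404.50.
DOL = contribution ÷ EBIT = $12,373,804.50 ÷ $1,864,404.50 = 6.6369.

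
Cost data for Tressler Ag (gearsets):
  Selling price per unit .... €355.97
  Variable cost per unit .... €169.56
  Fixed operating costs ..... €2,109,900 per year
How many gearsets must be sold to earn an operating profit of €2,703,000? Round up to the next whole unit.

25,819 gearsets

Each unit contributes €355.97 − €169.56 = €186.41.
Units = (FC + target) / CM = (€2,109,900 + €2,703,000) / €186.41 = 25,818.89, so 25,819 gearsets.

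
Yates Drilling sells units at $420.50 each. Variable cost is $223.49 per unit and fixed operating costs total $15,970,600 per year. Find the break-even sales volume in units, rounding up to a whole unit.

Each unit contributes $420.50 − $223.49 = $197.01.
Break-even Q = $15,970,600 / $197.01 = 81,064.92 → 81,065 units.

81,065 units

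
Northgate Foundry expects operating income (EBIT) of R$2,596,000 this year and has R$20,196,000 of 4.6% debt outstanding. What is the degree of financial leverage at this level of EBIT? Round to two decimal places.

Interest = R$929,016.00.
Degree of financial leverage = EBIT / (EBIT − interest) = R$2,596,000 / R$1,666,984.00 = 1.5573.

1.56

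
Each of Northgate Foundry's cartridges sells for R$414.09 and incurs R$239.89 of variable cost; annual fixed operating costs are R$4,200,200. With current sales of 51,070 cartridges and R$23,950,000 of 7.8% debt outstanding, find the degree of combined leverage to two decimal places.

Total contribution margin = 51,070 × R$174.20 = R$8,896,394.00.
Operating income = contribution − fixed costs = R$8,896,394.00 − R$4,200,200 = R$4,696,194.00. Interest = R$1,868,100.00, so EBIT − I = R$2,828,094.00.
Degree of total leverage = total CM / (EBIT − interest) = R$8,896,394.00 / R$2,828,094.00 = 3.1457.

3.15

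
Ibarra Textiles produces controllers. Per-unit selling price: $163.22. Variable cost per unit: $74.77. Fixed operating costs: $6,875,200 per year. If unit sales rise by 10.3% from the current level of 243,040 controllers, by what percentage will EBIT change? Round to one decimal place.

+15.1%

Total contribution margin = 243,040 × $88.45 = $21,496,888.00.
EBIT = $21,496,888.00 − $6,875,200 = $14,621,688.00.
DOL = contribution ÷ EBIT = $21,496,888.00 ÷ $14,621,688.00 = 1.4702.
So EBIT moves 1.4702 × (+10.3%) = +15.1%.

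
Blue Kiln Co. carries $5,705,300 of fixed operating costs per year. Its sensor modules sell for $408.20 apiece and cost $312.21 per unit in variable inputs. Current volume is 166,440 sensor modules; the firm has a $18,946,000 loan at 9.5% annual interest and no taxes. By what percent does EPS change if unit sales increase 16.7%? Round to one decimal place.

At 166,440 units, contribution = 166,440 × $95.99 = $15,976,575.60.
Subtracting fixed costs: EBIT = $15,976,575.60 − $5,705,300 = $10,271,275.60.
After interest of $1,799,870.00, pre-tax earnings = $8,471,405.60.
DCL = total CM / (EBIT − I) = $15,976,575.60 / $8,471,405.60 = 1.8859.
%ΔEPS = DCL × %ΔSales = 1.8859 × +16.7% = +31.5%.

+31.5%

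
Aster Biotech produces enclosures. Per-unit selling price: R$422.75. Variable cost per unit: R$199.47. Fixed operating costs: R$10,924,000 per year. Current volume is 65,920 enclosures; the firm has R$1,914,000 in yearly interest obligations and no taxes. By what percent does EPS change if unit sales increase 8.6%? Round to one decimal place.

+67.3%

At 65,920 units, contribution = 65,920 × R$223.28 = R$14,718,617.60.
Operating income = contribution − fixed costs = R$14,718,617.60 − R$10,924,000 = R$3,794,617.60.
Interest = R$1,914,000.00, so EBIT − I = R$1,880,617.60.
Degree of combined leverage = contribution ÷ (EBIT − I) = R$14,718,617.60 ÷ R$1,880,617.60 = 7.8265.
EPS therefore changes by 7.8265 × (+8.6%) = +67.3%.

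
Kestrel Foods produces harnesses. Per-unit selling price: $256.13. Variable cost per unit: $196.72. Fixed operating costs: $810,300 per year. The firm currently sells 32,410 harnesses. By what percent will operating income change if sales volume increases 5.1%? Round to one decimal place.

+8.8%

Total contribution margin = 32,410 × $59.41 = $1,925,478.10.
EBIT = $1,925,478.10 − $810,300 = $1,115,178.10.
Degree of operating leverage = $1,925,478.10 / $1,115,178.10 = 1.7266.
So EBIT moves 1.7266 × (+5.1%) = +8.8%.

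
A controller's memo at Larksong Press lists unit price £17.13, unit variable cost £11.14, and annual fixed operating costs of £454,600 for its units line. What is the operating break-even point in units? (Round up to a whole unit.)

Contribution margin per unit = £17.13 − £11.14 = £5.99.
Units to break even: £454,600 ÷ £5.99 = 75,893.16, rounded up to 75,894.

75,894 units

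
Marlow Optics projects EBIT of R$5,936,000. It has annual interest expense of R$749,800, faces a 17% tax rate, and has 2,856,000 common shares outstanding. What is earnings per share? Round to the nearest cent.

R$1.51

Pre-tax income = R$5,936,000 − R$749,800.00 = R$5,186,200.00.
Net income = R$5,186,200.00 × (1 − 0.17) = R$4,304,546.00.
EPS = R$4,304,546.00 ÷ 2,856,000 = R$1.51.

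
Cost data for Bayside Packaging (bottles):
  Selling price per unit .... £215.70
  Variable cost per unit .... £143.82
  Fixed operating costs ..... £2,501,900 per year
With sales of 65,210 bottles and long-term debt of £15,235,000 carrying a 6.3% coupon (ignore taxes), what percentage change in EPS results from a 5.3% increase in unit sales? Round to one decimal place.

+20.3%

At 65,210 units, contribution = 65,210 × £71.88 = £4,687,294.80.
Operating income = contribution − fixed costs = £4,687,294.80 − £2,501,900 = £2,185,394.80.
After interest of £959,805.00, pre-tax earnings = £1,225,589.80.
DCL = total CM / (EBIT − I) = £4,687,294.80 / £1,225,589.80 = 3.8245.
%ΔEPS = DCL × %ΔSales = 3.8245 × +5.3% = +20.3%.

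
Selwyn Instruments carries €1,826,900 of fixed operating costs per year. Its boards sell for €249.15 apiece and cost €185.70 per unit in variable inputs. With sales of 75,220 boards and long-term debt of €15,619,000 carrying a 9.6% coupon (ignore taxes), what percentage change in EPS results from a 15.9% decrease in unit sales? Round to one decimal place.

Contribution at this volume is 75,220 × €63.45 = €4,772,709.00.
EBIT = €4,772,709.00 − €1,826,900 = €2,945,809.00.
Interest = €1,499,424.00, so EBIT − I = €1,446,385.00.
Degree of combined leverage = contribution ÷ (EBIT − I) = €4,772,709.00 ÷ €1,446,385.00 = 3.2998.
%ΔEPS = DCL × %ΔSales = 3.2998 × -15.9% = -52.5%.

-52.5%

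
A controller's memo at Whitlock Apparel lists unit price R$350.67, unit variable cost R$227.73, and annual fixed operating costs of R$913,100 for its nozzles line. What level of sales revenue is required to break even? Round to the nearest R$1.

R$2,604,496

CM per unit = R$350.67 − R$227.73 = R$122.94; CM ratio = R$122.94 / R$350.67 = 0.3506.
Break-even sales = FC ÷ CM ratio = R$913,100 × R$350.67 / R$122.94 = R$2,604,496.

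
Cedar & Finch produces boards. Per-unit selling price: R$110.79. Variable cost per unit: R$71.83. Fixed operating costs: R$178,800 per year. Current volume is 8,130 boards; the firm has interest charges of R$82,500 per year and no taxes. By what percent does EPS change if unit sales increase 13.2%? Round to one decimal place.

Contribution at this volume is 8,130 × R$38.96 = R$316,744.80.
Operating income = contribution − fixed costs = R$316,744.80 − R$178,800 = R$137,944.80.
After interest of R$82,500.00, pre-tax earnings = R$55,444.80.
Degree of combined leverage = contribution ÷ (EBIT − I) = R$316,744.80 ÷ R$55,444.80 = 5.7128.
%ΔEPS = DCL × %ΔSales = 5.7128 × +13.2% = +75.4%.

+75.4%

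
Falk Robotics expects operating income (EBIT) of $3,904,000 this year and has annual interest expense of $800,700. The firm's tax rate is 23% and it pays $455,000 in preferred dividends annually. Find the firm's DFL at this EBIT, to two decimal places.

1.55

Interest = $800,700.00.
Pre-tax preferred-dividend burden = $455,000 ÷ (1 − 0.23) = $590,909.09.
DFL = EBIT ÷ [EBIT − I − D_p/(1−t)] = $3,904,000 ÷ [$3,904,000 − $800,700.00 − $590,909.09] = $3,904,000 ÷ $2,512,390.91 = 1.5539.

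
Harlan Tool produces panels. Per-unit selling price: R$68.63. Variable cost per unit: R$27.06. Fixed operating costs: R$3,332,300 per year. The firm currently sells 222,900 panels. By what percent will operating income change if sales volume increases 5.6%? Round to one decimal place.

Total contribution margin = 222,900 × R$41.57 = R$9,265,953.00.
Operating income = contribution − fixed costs = R$9,265,953.00 − R$3,332,300 = R$5,933,653.00.
Degree of operating leverage = R$9,265,953.00 / R$5,933,653.00 = 1.5616.
%ΔEBIT = DOL × %ΔSales = 1.5616 × +5.6% = +8.7%.

+8.7%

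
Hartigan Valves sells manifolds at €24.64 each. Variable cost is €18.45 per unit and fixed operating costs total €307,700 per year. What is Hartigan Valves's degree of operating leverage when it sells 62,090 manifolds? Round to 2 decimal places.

Contribution at this volume is 62,090 × €6.19 = €384,337.10.
Subtracting fixed costs: EBIT = €384,337.10 − €307,700 = €76,637.10.
Degree of operating leverage = €384,337.10 / €76,637.10 = 5.0150.

5.02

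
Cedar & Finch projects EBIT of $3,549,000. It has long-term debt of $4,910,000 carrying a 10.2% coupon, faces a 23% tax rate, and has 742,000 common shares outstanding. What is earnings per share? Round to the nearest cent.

Interest = $500,820.00, so EBT = $3,549,000 − $500,820.00 = $3,048,180.00.
Net income = $3,048,180.00 × (1 − 0.23) = $2,347,098.60.
EPS = $2,347,098.60 ÷ 742,000 = $3.16.

$3.16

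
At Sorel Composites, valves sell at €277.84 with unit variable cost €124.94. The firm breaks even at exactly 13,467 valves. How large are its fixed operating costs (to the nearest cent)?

€2,059,104.30

Contribution margin per unit = €277.84 − €124.94 = €152.90.
Since BE = FC / CM, FC = 13,467 × €152.90 = €2,059,104.30.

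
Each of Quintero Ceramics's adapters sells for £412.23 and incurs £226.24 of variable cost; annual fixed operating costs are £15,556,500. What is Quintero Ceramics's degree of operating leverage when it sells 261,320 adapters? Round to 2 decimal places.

Contribution at this volume is 261,320 × £185.99 = £48,602,906.80.
Operating income = contribution − fixed costs = £48,602,906.80 − £15,556,500 = £33,046,406.80.
DOL = contribution ÷ EBIT = £48,602,906.80 ÷ £33,046,406.80 = 1.4707.

1.47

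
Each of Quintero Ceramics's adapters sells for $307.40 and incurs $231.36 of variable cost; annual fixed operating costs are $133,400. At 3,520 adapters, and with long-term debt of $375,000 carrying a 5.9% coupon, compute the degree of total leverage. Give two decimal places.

Contribution at this volume is 3,520 × $76.04 = $267,660.80.
Subtracting fixed costs: EBIT = $267,660.80 − $133,400 = $134,260.80. Interest = $22,125.00, so EBIT − I = $112,135.80.
Degree of total leverage = total CM / (EBIT − interest) = $267,660.80 / $112,135.80 = 2.3869.

2.39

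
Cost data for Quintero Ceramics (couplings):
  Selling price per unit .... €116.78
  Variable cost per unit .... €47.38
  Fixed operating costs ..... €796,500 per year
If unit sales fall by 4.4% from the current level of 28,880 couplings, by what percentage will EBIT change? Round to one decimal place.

-7.3%

Total contribution margin = 28,880 × €69.40 = €2,004,272.00.
EBIT = €2,004,272.00 − €796,500 = €1,207,772.00.
So DOL = total CM / EBIT = €2,004,272.00 / €1,207,772.00 = 1.6595.
So EBIT moves 1.6595 × (-4.4%) = -7.3%.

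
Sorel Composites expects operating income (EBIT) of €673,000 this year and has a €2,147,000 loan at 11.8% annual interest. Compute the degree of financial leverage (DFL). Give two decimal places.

1.60

Annual interest charges come to €253,346.00.
DFL = EBIT ÷ (EBIT − I) = €673,000 ÷ (€673,000 − €253,346.00) = €673,000 ÷ €419,654.00 = 1.6037.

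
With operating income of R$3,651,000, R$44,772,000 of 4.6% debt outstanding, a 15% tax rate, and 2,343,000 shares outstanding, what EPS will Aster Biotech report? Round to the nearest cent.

R$0.58

Pre-tax income = R$3,651,000 − R$2,059,512.00 = R$1,591,488.00.
After tax at 15%: net income = R$1,591,488.00 × 0.85 = R$1,352,764.80.
EPS = R$1,352,764.80 ÷ 2,343,000 = R$0.58.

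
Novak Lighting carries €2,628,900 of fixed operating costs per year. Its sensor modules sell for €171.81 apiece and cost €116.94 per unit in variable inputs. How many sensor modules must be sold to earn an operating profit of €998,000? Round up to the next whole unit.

66,100 sensor modules

Unit CM = price − variable cost = €171.81 − €116.94 = €54.87.
Required volume = (fixed costs + target profit) ÷ CM = (€2,628,900 + €998,000) ÷ €54.87 = 66,099.87, so 66,100 sensor modules.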